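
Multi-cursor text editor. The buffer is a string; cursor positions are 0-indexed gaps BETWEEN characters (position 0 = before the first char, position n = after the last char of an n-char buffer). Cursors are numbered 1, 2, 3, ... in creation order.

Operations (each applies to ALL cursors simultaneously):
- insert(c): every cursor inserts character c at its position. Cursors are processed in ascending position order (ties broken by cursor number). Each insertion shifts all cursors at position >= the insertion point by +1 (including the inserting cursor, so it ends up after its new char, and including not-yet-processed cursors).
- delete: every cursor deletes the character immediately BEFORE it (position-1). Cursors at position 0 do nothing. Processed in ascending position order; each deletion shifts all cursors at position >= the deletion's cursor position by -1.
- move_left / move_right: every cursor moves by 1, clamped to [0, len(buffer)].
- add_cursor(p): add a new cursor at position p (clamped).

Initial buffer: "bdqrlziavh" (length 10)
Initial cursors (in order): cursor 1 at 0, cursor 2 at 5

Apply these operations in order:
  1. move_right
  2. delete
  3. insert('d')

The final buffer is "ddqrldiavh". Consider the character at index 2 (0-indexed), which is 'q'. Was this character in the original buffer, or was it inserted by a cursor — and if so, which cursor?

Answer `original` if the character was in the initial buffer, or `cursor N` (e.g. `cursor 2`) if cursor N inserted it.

After op 1 (move_right): buffer="bdqrlziavh" (len 10), cursors c1@1 c2@6, authorship ..........
After op 2 (delete): buffer="dqrliavh" (len 8), cursors c1@0 c2@4, authorship ........
After op 3 (insert('d')): buffer="ddqrldiavh" (len 10), cursors c1@1 c2@6, authorship 1....2....
Authorship (.=original, N=cursor N): 1 . . . . 2 . . . .
Index 2: author = original

Answer: original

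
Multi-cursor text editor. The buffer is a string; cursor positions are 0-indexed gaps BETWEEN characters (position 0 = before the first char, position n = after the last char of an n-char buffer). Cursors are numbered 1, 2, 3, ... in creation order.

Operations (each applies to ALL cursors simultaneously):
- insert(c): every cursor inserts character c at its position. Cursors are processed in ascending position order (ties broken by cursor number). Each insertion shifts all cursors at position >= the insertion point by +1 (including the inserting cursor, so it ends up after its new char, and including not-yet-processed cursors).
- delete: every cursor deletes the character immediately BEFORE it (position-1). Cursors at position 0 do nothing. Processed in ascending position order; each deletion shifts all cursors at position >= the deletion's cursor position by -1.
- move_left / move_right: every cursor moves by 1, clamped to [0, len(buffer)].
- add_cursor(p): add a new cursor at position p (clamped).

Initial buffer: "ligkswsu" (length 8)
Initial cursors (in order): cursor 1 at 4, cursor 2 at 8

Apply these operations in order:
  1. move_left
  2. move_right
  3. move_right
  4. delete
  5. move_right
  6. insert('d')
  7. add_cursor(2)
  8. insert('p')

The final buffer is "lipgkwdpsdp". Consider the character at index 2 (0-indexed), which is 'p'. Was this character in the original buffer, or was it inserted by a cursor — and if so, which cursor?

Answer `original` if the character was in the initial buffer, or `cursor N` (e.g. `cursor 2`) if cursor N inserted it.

After op 1 (move_left): buffer="ligkswsu" (len 8), cursors c1@3 c2@7, authorship ........
After op 2 (move_right): buffer="ligkswsu" (len 8), cursors c1@4 c2@8, authorship ........
After op 3 (move_right): buffer="ligkswsu" (len 8), cursors c1@5 c2@8, authorship ........
After op 4 (delete): buffer="ligkws" (len 6), cursors c1@4 c2@6, authorship ......
After op 5 (move_right): buffer="ligkws" (len 6), cursors c1@5 c2@6, authorship ......
After op 6 (insert('d')): buffer="ligkwdsd" (len 8), cursors c1@6 c2@8, authorship .....1.2
After op 7 (add_cursor(2)): buffer="ligkwdsd" (len 8), cursors c3@2 c1@6 c2@8, authorship .....1.2
After op 8 (insert('p')): buffer="lipgkwdpsdp" (len 11), cursors c3@3 c1@8 c2@11, authorship ..3...11.22
Authorship (.=original, N=cursor N): . . 3 . . . 1 1 . 2 2
Index 2: author = 3

Answer: cursor 3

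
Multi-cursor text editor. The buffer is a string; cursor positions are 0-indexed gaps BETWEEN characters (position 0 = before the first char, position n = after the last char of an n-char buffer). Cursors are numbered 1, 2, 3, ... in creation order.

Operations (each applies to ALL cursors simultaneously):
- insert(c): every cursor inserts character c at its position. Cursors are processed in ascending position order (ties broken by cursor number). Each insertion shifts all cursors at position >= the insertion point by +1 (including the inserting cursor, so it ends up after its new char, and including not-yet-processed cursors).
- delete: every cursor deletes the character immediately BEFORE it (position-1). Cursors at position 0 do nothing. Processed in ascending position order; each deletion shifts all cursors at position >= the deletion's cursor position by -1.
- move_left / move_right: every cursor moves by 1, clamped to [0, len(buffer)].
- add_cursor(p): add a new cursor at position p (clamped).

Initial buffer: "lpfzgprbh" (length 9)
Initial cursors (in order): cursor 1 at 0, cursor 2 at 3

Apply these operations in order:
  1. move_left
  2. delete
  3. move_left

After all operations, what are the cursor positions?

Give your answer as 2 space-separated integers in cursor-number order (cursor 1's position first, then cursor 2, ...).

Answer: 0 0

Derivation:
After op 1 (move_left): buffer="lpfzgprbh" (len 9), cursors c1@0 c2@2, authorship .........
After op 2 (delete): buffer="lfzgprbh" (len 8), cursors c1@0 c2@1, authorship ........
After op 3 (move_left): buffer="lfzgprbh" (len 8), cursors c1@0 c2@0, authorship ........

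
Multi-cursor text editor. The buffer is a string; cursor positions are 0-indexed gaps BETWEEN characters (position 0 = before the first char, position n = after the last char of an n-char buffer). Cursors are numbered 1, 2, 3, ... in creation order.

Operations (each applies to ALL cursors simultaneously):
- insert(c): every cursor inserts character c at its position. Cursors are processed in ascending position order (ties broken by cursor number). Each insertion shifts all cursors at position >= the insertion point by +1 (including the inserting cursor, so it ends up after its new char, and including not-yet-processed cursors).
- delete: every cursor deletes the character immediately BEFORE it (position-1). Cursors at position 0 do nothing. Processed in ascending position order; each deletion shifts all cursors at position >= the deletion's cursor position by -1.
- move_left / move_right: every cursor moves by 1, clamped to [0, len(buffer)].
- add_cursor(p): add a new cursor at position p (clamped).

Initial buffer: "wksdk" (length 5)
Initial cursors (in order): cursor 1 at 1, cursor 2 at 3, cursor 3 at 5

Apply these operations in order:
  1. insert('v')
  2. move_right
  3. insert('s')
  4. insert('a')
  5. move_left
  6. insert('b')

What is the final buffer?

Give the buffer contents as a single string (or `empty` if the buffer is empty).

After op 1 (insert('v')): buffer="wvksvdkv" (len 8), cursors c1@2 c2@5 c3@8, authorship .1..2..3
After op 2 (move_right): buffer="wvksvdkv" (len 8), cursors c1@3 c2@6 c3@8, authorship .1..2..3
After op 3 (insert('s')): buffer="wvkssvdskvs" (len 11), cursors c1@4 c2@8 c3@11, authorship .1.1.2.2.33
After op 4 (insert('a')): buffer="wvksasvdsakvsa" (len 14), cursors c1@5 c2@10 c3@14, authorship .1.11.2.22.333
After op 5 (move_left): buffer="wvksasvdsakvsa" (len 14), cursors c1@4 c2@9 c3@13, authorship .1.11.2.22.333
After op 6 (insert('b')): buffer="wvksbasvdsbakvsba" (len 17), cursors c1@5 c2@11 c3@16, authorship .1.111.2.222.3333

Answer: wvksbasvdsbakvsba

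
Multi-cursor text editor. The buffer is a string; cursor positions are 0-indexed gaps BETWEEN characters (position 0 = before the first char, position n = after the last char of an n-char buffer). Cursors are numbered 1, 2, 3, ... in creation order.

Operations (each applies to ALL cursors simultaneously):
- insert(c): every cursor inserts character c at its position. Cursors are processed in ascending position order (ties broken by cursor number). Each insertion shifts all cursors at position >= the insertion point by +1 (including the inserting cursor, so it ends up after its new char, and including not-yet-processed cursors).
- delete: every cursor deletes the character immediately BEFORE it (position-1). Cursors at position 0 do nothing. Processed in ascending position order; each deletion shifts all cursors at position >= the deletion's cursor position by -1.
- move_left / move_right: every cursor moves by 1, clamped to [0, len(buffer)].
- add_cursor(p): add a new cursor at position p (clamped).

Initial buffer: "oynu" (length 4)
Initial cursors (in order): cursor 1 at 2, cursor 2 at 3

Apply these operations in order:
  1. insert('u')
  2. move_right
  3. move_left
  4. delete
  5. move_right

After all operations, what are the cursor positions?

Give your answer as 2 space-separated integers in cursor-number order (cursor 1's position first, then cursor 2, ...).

Answer: 3 4

Derivation:
After op 1 (insert('u')): buffer="oyunuu" (len 6), cursors c1@3 c2@5, authorship ..1.2.
After op 2 (move_right): buffer="oyunuu" (len 6), cursors c1@4 c2@6, authorship ..1.2.
After op 3 (move_left): buffer="oyunuu" (len 6), cursors c1@3 c2@5, authorship ..1.2.
After op 4 (delete): buffer="oynu" (len 4), cursors c1@2 c2@3, authorship ....
After op 5 (move_right): buffer="oynu" (len 4), cursors c1@3 c2@4, authorship ....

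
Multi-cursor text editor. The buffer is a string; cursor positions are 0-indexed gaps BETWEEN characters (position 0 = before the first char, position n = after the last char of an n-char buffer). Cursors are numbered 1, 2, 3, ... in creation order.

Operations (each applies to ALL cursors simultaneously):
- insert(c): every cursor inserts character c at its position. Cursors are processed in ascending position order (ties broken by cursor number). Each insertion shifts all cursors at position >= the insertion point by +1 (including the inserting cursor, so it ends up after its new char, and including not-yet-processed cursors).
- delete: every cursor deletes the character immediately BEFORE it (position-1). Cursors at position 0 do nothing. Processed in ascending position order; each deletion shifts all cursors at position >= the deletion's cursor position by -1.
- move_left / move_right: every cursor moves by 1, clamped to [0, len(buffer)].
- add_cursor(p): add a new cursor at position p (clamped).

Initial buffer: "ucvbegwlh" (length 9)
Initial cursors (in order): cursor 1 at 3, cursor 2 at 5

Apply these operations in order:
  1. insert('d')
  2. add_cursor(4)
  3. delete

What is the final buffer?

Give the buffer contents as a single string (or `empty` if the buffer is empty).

Answer: ucbegwlh

Derivation:
After op 1 (insert('d')): buffer="ucvdbedgwlh" (len 11), cursors c1@4 c2@7, authorship ...1..2....
After op 2 (add_cursor(4)): buffer="ucvdbedgwlh" (len 11), cursors c1@4 c3@4 c2@7, authorship ...1..2....
After op 3 (delete): buffer="ucbegwlh" (len 8), cursors c1@2 c3@2 c2@4, authorship ........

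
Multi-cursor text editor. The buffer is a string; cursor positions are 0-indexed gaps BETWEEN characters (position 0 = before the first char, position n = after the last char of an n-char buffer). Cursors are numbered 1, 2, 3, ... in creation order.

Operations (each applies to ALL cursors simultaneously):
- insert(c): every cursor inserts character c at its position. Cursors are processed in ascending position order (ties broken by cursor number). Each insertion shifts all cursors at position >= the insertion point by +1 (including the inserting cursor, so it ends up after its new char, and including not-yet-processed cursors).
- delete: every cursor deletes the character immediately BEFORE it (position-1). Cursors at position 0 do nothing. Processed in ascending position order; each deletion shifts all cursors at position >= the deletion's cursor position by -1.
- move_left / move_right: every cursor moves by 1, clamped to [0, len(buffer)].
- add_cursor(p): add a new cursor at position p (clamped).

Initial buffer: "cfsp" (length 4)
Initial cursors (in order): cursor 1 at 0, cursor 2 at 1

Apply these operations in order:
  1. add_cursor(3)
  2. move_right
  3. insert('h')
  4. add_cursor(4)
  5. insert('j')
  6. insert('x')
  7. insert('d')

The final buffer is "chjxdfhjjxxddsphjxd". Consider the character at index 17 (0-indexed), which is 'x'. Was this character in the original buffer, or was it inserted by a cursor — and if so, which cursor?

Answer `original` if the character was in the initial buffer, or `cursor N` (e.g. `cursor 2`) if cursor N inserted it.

After op 1 (add_cursor(3)): buffer="cfsp" (len 4), cursors c1@0 c2@1 c3@3, authorship ....
After op 2 (move_right): buffer="cfsp" (len 4), cursors c1@1 c2@2 c3@4, authorship ....
After op 3 (insert('h')): buffer="chfhsph" (len 7), cursors c1@2 c2@4 c3@7, authorship .1.2..3
After op 4 (add_cursor(4)): buffer="chfhsph" (len 7), cursors c1@2 c2@4 c4@4 c3@7, authorship .1.2..3
After op 5 (insert('j')): buffer="chjfhjjsphj" (len 11), cursors c1@3 c2@7 c4@7 c3@11, authorship .11.224..33
After op 6 (insert('x')): buffer="chjxfhjjxxsphjx" (len 15), cursors c1@4 c2@10 c4@10 c3@15, authorship .111.22424..333
After op 7 (insert('d')): buffer="chjxdfhjjxxddsphjxd" (len 19), cursors c1@5 c2@13 c4@13 c3@19, authorship .1111.2242424..3333
Authorship (.=original, N=cursor N): . 1 1 1 1 . 2 2 4 2 4 2 4 . . 3 3 3 3
Index 17: author = 3

Answer: cursor 3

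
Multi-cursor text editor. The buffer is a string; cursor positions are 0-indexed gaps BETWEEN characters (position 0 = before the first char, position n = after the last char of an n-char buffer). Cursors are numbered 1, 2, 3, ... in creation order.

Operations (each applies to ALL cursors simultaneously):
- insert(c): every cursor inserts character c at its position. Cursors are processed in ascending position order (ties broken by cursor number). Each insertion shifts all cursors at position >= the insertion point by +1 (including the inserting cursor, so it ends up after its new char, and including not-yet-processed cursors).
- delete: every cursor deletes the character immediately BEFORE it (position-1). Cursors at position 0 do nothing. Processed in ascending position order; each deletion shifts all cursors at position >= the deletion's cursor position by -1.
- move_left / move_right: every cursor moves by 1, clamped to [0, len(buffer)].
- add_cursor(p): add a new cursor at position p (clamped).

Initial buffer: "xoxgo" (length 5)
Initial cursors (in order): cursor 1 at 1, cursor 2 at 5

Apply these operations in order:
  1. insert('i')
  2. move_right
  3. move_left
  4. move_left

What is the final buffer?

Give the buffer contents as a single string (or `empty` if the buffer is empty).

Answer: xioxgoi

Derivation:
After op 1 (insert('i')): buffer="xioxgoi" (len 7), cursors c1@2 c2@7, authorship .1....2
After op 2 (move_right): buffer="xioxgoi" (len 7), cursors c1@3 c2@7, authorship .1....2
After op 3 (move_left): buffer="xioxgoi" (len 7), cursors c1@2 c2@6, authorship .1....2
After op 4 (move_left): buffer="xioxgoi" (len 7), cursors c1@1 c2@5, authorship .1....2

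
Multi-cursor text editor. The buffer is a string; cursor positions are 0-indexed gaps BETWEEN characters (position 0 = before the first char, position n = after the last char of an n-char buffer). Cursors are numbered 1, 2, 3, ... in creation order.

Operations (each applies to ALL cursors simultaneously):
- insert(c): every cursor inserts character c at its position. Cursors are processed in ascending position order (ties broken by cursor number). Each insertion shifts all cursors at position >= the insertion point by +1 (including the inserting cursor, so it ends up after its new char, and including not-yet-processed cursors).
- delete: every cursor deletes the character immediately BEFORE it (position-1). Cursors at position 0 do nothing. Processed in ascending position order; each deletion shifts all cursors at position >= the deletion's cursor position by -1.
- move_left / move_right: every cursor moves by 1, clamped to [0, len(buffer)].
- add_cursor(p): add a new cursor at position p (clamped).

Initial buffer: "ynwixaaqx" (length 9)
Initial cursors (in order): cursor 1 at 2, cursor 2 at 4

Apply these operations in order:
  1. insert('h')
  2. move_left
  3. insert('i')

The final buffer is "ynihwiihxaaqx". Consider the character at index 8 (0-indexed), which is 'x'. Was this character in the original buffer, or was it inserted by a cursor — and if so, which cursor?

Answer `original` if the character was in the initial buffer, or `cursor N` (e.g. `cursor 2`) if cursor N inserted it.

After op 1 (insert('h')): buffer="ynhwihxaaqx" (len 11), cursors c1@3 c2@6, authorship ..1..2.....
After op 2 (move_left): buffer="ynhwihxaaqx" (len 11), cursors c1@2 c2@5, authorship ..1..2.....
After op 3 (insert('i')): buffer="ynihwiihxaaqx" (len 13), cursors c1@3 c2@7, authorship ..11..22.....
Authorship (.=original, N=cursor N): . . 1 1 . . 2 2 . . . . .
Index 8: author = original

Answer: original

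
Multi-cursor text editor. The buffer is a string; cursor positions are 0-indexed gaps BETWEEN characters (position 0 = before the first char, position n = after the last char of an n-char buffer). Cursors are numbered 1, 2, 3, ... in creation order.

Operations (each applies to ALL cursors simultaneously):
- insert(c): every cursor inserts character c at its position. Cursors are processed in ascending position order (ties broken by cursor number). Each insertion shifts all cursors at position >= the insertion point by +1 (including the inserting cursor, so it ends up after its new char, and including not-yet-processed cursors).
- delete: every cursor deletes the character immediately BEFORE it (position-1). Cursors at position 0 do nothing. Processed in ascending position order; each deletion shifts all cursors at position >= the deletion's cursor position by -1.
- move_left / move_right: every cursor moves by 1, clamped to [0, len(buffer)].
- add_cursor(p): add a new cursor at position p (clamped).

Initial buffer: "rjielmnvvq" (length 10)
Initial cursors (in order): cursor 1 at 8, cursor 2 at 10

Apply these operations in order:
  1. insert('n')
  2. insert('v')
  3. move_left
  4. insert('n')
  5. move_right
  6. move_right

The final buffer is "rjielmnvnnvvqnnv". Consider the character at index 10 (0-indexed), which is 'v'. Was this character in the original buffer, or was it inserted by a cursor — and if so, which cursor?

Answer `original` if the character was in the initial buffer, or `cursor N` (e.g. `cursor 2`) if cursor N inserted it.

Answer: cursor 1

Derivation:
After op 1 (insert('n')): buffer="rjielmnvnvqn" (len 12), cursors c1@9 c2@12, authorship ........1..2
After op 2 (insert('v')): buffer="rjielmnvnvvqnv" (len 14), cursors c1@10 c2@14, authorship ........11..22
After op 3 (move_left): buffer="rjielmnvnvvqnv" (len 14), cursors c1@9 c2@13, authorship ........11..22
After op 4 (insert('n')): buffer="rjielmnvnnvvqnnv" (len 16), cursors c1@10 c2@15, authorship ........111..222
After op 5 (move_right): buffer="rjielmnvnnvvqnnv" (len 16), cursors c1@11 c2@16, authorship ........111..222
After op 6 (move_right): buffer="rjielmnvnnvvqnnv" (len 16), cursors c1@12 c2@16, authorship ........111..222
Authorship (.=original, N=cursor N): . . . . . . . . 1 1 1 . . 2 2 2
Index 10: author = 1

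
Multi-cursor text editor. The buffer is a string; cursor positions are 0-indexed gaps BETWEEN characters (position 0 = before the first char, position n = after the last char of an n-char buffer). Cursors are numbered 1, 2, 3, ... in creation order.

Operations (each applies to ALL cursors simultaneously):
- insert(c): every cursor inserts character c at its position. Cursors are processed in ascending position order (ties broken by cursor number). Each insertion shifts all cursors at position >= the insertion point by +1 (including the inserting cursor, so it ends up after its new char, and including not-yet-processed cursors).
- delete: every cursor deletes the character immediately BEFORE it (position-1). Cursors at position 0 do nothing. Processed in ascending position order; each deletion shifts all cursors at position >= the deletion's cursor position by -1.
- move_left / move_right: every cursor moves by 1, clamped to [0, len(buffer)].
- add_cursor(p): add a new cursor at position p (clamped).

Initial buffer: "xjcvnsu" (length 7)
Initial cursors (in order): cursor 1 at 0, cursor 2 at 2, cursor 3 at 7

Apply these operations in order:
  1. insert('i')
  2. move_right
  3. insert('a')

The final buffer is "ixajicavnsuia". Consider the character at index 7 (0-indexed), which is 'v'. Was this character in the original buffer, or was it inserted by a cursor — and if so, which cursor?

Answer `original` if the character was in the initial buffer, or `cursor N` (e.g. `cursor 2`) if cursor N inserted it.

After op 1 (insert('i')): buffer="ixjicvnsui" (len 10), cursors c1@1 c2@4 c3@10, authorship 1..2.....3
After op 2 (move_right): buffer="ixjicvnsui" (len 10), cursors c1@2 c2@5 c3@10, authorship 1..2.....3
After op 3 (insert('a')): buffer="ixajicavnsuia" (len 13), cursors c1@3 c2@7 c3@13, authorship 1.1.2.2....33
Authorship (.=original, N=cursor N): 1 . 1 . 2 . 2 . . . . 3 3
Index 7: author = original

Answer: original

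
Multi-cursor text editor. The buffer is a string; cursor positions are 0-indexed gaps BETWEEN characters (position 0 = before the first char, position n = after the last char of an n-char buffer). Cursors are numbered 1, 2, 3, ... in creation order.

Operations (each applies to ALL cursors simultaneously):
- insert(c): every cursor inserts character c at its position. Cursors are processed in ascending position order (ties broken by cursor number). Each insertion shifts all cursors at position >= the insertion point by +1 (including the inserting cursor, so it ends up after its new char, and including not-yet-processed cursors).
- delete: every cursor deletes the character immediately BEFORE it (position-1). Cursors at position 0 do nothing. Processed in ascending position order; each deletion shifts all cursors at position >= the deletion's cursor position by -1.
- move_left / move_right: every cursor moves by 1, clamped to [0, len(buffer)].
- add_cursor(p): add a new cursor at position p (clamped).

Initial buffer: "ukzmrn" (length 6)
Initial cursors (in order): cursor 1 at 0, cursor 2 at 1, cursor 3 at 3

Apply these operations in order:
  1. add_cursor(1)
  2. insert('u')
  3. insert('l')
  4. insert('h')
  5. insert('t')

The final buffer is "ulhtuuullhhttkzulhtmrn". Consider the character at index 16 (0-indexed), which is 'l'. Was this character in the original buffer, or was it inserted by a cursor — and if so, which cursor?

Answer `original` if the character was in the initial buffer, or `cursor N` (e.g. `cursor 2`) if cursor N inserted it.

Answer: cursor 3

Derivation:
After op 1 (add_cursor(1)): buffer="ukzmrn" (len 6), cursors c1@0 c2@1 c4@1 c3@3, authorship ......
After op 2 (insert('u')): buffer="uuuukzumrn" (len 10), cursors c1@1 c2@4 c4@4 c3@7, authorship 1.24..3...
After op 3 (insert('l')): buffer="uluuullkzulmrn" (len 14), cursors c1@2 c2@7 c4@7 c3@11, authorship 11.2424..33...
After op 4 (insert('h')): buffer="ulhuuullhhkzulhmrn" (len 18), cursors c1@3 c2@10 c4@10 c3@15, authorship 111.242424..333...
After op 5 (insert('t')): buffer="ulhtuuullhhttkzulhtmrn" (len 22), cursors c1@4 c2@13 c4@13 c3@19, authorship 1111.24242424..3333...
Authorship (.=original, N=cursor N): 1 1 1 1 . 2 4 2 4 2 4 2 4 . . 3 3 3 3 . . .
Index 16: author = 3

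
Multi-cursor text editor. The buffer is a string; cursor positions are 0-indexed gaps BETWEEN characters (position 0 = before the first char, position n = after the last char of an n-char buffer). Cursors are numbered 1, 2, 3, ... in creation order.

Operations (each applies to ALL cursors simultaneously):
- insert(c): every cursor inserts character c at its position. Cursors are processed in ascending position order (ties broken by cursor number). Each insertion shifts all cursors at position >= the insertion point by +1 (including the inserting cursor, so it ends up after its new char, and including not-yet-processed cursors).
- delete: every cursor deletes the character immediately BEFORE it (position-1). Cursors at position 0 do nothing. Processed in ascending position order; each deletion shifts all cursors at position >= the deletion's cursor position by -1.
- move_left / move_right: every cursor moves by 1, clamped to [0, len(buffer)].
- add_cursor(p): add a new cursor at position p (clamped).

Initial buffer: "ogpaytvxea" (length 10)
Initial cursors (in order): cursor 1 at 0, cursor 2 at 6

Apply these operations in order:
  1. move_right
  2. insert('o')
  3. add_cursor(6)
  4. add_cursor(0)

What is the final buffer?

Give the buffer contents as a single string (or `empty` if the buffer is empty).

Answer: oogpaytvoxea

Derivation:
After op 1 (move_right): buffer="ogpaytvxea" (len 10), cursors c1@1 c2@7, authorship ..........
After op 2 (insert('o')): buffer="oogpaytvoxea" (len 12), cursors c1@2 c2@9, authorship .1......2...
After op 3 (add_cursor(6)): buffer="oogpaytvoxea" (len 12), cursors c1@2 c3@6 c2@9, authorship .1......2...
After op 4 (add_cursor(0)): buffer="oogpaytvoxea" (len 12), cursors c4@0 c1@2 c3@6 c2@9, authorship .1......2...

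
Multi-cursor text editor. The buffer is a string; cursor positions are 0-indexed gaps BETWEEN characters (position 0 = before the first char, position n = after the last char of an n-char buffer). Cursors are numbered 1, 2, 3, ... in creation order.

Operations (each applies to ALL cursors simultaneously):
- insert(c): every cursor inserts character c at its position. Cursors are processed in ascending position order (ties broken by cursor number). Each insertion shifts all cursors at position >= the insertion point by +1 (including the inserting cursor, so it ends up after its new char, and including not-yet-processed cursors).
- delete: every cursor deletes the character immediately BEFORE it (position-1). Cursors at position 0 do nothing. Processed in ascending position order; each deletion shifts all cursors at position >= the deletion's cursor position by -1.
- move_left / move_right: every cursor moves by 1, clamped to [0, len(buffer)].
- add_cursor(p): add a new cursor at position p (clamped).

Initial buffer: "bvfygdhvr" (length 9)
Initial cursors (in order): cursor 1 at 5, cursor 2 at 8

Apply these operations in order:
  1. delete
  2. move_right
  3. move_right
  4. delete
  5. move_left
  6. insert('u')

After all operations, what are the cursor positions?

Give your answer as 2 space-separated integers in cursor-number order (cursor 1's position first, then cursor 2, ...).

After op 1 (delete): buffer="bvfydhr" (len 7), cursors c1@4 c2@6, authorship .......
After op 2 (move_right): buffer="bvfydhr" (len 7), cursors c1@5 c2@7, authorship .......
After op 3 (move_right): buffer="bvfydhr" (len 7), cursors c1@6 c2@7, authorship .......
After op 4 (delete): buffer="bvfyd" (len 5), cursors c1@5 c2@5, authorship .....
After op 5 (move_left): buffer="bvfyd" (len 5), cursors c1@4 c2@4, authorship .....
After op 6 (insert('u')): buffer="bvfyuud" (len 7), cursors c1@6 c2@6, authorship ....12.

Answer: 6 6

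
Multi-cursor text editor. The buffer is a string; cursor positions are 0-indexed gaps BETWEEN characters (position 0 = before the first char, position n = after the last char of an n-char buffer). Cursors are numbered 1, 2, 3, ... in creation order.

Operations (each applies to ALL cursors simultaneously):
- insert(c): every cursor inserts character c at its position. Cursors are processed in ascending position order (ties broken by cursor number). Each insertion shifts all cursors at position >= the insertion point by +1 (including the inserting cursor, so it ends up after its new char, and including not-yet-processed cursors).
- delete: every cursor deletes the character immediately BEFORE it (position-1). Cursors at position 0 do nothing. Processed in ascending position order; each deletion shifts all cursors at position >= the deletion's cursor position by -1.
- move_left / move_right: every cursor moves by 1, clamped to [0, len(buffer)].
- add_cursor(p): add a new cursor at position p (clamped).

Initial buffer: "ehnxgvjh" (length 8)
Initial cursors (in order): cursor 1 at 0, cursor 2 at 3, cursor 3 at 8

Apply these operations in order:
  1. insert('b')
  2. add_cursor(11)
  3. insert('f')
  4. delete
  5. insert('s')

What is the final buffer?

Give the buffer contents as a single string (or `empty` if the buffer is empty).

Answer: bsehnbsxgvjhbss

Derivation:
After op 1 (insert('b')): buffer="behnbxgvjhb" (len 11), cursors c1@1 c2@5 c3@11, authorship 1...2.....3
After op 2 (add_cursor(11)): buffer="behnbxgvjhb" (len 11), cursors c1@1 c2@5 c3@11 c4@11, authorship 1...2.....3
After op 3 (insert('f')): buffer="bfehnbfxgvjhbff" (len 15), cursors c1@2 c2@7 c3@15 c4@15, authorship 11...22.....334
After op 4 (delete): buffer="behnbxgvjhb" (len 11), cursors c1@1 c2@5 c3@11 c4@11, authorship 1...2.....3
After op 5 (insert('s')): buffer="bsehnbsxgvjhbss" (len 15), cursors c1@2 c2@7 c3@15 c4@15, authorship 11...22.....334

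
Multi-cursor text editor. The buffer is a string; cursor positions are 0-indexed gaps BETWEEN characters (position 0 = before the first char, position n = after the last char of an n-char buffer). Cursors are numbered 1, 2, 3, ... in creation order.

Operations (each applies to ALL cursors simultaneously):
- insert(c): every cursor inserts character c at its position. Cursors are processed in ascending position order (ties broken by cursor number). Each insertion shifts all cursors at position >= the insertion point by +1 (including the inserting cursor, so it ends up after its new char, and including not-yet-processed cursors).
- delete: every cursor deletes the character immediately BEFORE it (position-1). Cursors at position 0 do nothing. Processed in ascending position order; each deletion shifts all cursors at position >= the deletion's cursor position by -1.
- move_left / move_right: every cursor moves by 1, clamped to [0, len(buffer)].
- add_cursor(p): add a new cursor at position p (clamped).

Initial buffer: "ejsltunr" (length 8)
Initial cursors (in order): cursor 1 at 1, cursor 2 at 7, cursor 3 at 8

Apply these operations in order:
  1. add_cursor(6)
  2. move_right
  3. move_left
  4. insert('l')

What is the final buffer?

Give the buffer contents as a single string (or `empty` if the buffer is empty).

Answer: eljsltulnllr

Derivation:
After op 1 (add_cursor(6)): buffer="ejsltunr" (len 8), cursors c1@1 c4@6 c2@7 c3@8, authorship ........
After op 2 (move_right): buffer="ejsltunr" (len 8), cursors c1@2 c4@7 c2@8 c3@8, authorship ........
After op 3 (move_left): buffer="ejsltunr" (len 8), cursors c1@1 c4@6 c2@7 c3@7, authorship ........
After op 4 (insert('l')): buffer="eljsltulnllr" (len 12), cursors c1@2 c4@8 c2@11 c3@11, authorship .1.....4.23.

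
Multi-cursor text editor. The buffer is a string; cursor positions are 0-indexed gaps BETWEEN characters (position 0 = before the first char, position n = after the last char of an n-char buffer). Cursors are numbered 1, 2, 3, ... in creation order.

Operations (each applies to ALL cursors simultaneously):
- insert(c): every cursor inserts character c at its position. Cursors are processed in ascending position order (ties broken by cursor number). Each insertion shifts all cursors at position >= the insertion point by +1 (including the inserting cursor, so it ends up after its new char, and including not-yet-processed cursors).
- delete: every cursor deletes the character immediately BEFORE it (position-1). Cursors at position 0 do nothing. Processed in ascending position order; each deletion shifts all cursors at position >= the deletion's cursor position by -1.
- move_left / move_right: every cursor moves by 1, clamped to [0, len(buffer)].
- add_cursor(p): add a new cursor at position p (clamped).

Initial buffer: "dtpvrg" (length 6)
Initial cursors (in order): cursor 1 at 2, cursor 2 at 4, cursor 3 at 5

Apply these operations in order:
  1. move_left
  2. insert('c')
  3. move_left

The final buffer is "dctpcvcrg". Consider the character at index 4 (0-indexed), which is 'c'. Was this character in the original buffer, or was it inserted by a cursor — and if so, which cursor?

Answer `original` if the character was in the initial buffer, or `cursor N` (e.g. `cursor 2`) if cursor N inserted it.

Answer: cursor 2

Derivation:
After op 1 (move_left): buffer="dtpvrg" (len 6), cursors c1@1 c2@3 c3@4, authorship ......
After op 2 (insert('c')): buffer="dctpcvcrg" (len 9), cursors c1@2 c2@5 c3@7, authorship .1..2.3..
After op 3 (move_left): buffer="dctpcvcrg" (len 9), cursors c1@1 c2@4 c3@6, authorship .1..2.3..
Authorship (.=original, N=cursor N): . 1 . . 2 . 3 . .
Index 4: author = 2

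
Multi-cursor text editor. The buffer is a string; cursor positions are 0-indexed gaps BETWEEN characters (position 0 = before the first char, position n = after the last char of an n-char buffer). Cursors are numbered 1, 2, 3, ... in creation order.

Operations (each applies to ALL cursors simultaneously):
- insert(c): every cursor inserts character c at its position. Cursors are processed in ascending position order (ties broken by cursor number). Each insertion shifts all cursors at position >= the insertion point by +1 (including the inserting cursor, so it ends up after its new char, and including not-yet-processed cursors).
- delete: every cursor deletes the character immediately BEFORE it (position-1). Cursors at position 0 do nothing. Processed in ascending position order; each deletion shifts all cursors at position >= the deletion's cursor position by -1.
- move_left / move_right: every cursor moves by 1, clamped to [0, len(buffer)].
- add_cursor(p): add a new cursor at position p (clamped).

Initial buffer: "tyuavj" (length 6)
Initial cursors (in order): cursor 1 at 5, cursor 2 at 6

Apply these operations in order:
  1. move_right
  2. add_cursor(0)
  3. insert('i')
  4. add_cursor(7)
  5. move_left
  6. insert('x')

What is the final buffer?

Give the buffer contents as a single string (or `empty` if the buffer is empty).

Answer: xityuavxjixxi

Derivation:
After op 1 (move_right): buffer="tyuavj" (len 6), cursors c1@6 c2@6, authorship ......
After op 2 (add_cursor(0)): buffer="tyuavj" (len 6), cursors c3@0 c1@6 c2@6, authorship ......
After op 3 (insert('i')): buffer="ityuavjii" (len 9), cursors c3@1 c1@9 c2@9, authorship 3......12
After op 4 (add_cursor(7)): buffer="ityuavjii" (len 9), cursors c3@1 c4@7 c1@9 c2@9, authorship 3......12
After op 5 (move_left): buffer="ityuavjii" (len 9), cursors c3@0 c4@6 c1@8 c2@8, authorship 3......12
After op 6 (insert('x')): buffer="xityuavxjixxi" (len 13), cursors c3@1 c4@8 c1@12 c2@12, authorship 33.....4.1122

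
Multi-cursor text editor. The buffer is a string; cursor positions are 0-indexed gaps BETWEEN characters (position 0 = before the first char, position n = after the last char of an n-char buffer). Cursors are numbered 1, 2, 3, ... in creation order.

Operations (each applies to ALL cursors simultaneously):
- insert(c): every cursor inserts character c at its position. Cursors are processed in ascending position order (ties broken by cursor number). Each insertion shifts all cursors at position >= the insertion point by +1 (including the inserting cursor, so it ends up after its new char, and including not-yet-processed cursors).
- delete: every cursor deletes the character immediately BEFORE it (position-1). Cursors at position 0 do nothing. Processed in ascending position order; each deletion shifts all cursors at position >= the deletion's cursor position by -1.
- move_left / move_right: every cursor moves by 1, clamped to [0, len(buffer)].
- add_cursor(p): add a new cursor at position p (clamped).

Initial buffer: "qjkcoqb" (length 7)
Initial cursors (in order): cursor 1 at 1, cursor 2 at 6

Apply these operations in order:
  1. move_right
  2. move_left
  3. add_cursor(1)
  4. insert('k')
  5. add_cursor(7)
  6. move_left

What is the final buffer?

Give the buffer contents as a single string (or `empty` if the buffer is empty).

After op 1 (move_right): buffer="qjkcoqb" (len 7), cursors c1@2 c2@7, authorship .......
After op 2 (move_left): buffer="qjkcoqb" (len 7), cursors c1@1 c2@6, authorship .......
After op 3 (add_cursor(1)): buffer="qjkcoqb" (len 7), cursors c1@1 c3@1 c2@6, authorship .......
After op 4 (insert('k')): buffer="qkkjkcoqkb" (len 10), cursors c1@3 c3@3 c2@9, authorship .13.....2.
After op 5 (add_cursor(7)): buffer="qkkjkcoqkb" (len 10), cursors c1@3 c3@3 c4@7 c2@9, authorship .13.....2.
After op 6 (move_left): buffer="qkkjkcoqkb" (len 10), cursors c1@2 c3@2 c4@6 c2@8, authorship .13.....2.

Answer: qkkjkcoqkb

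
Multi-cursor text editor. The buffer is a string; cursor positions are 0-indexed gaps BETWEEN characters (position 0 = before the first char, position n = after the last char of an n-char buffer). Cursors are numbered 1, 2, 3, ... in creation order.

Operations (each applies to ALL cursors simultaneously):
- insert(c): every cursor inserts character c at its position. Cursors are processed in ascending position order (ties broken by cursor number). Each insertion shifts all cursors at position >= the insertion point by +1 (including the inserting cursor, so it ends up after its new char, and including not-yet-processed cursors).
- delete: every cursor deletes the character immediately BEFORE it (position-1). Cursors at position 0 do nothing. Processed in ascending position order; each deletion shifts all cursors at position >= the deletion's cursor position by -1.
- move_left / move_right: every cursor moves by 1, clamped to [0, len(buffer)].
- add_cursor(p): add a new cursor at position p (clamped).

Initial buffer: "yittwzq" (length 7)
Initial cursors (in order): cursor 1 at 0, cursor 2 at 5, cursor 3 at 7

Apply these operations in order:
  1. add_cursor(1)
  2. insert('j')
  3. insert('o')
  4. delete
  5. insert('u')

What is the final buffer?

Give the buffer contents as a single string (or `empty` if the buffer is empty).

After op 1 (add_cursor(1)): buffer="yittwzq" (len 7), cursors c1@0 c4@1 c2@5 c3@7, authorship .......
After op 2 (insert('j')): buffer="jyjittwjzqj" (len 11), cursors c1@1 c4@3 c2@8 c3@11, authorship 1.4....2..3
After op 3 (insert('o')): buffer="joyjoittwjozqjo" (len 15), cursors c1@2 c4@5 c2@11 c3@15, authorship 11.44....22..33
After op 4 (delete): buffer="jyjittwjzqj" (len 11), cursors c1@1 c4@3 c2@8 c3@11, authorship 1.4....2..3
After op 5 (insert('u')): buffer="juyjuittwjuzqju" (len 15), cursors c1@2 c4@5 c2@11 c3@15, authorship 11.44....22..33

Answer: juyjuittwjuzqju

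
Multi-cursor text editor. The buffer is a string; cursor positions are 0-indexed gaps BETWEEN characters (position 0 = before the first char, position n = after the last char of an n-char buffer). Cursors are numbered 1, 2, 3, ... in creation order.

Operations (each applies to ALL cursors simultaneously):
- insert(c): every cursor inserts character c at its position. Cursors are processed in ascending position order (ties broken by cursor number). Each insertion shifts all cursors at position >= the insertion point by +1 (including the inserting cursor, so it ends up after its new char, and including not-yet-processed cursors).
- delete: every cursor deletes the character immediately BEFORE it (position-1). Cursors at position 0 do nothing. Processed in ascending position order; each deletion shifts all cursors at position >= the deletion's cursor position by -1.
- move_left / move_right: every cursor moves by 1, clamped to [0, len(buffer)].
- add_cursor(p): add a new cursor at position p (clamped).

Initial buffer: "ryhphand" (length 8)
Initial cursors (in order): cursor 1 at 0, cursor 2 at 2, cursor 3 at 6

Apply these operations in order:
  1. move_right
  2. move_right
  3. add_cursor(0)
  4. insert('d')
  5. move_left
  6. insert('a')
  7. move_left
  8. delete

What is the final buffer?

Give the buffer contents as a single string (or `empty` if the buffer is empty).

Answer: adradhadhanad

Derivation:
After op 1 (move_right): buffer="ryhphand" (len 8), cursors c1@1 c2@3 c3@7, authorship ........
After op 2 (move_right): buffer="ryhphand" (len 8), cursors c1@2 c2@4 c3@8, authorship ........
After op 3 (add_cursor(0)): buffer="ryhphand" (len 8), cursors c4@0 c1@2 c2@4 c3@8, authorship ........
After op 4 (insert('d')): buffer="drydhpdhandd" (len 12), cursors c4@1 c1@4 c2@7 c3@12, authorship 4..1..2....3
After op 5 (move_left): buffer="drydhpdhandd" (len 12), cursors c4@0 c1@3 c2@6 c3@11, authorship 4..1..2....3
After op 6 (insert('a')): buffer="adryadhpadhandad" (len 16), cursors c4@1 c1@5 c2@9 c3@15, authorship 44..11..22....33
After op 7 (move_left): buffer="adryadhpadhandad" (len 16), cursors c4@0 c1@4 c2@8 c3@14, authorship 44..11..22....33
After op 8 (delete): buffer="adradhadhanad" (len 13), cursors c4@0 c1@3 c2@6 c3@11, authorship 44.11.22...33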